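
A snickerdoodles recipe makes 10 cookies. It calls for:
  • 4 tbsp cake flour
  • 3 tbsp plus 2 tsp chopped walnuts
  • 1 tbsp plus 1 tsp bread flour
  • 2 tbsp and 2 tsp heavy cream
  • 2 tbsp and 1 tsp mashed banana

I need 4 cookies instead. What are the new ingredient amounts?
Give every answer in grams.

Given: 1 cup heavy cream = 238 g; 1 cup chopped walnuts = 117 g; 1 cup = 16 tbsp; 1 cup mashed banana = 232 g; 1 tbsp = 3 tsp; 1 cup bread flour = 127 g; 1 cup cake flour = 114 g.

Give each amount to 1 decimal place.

cake flour: 11.4 g; chopped walnuts: 10.7 g; bread flour: 4.2 g; heavy cream: 15.9 g; mashed banana: 13.5 g

Scaling factor: 4/10 = 2/5 = 0.4.
cake flour: 4 tbsp × 2/5 ÷ 16 tbsp/cup × 114 g/cup = 11.4 g
chopped walnuts: (3 tbsp + 2 tsp = 11/3 tbsp) × 2/5 ÷ 16 tbsp/cup × 117 g/cup ≈ 10.7 g
bread flour: (1 tbsp + 1 tsp = 4/3 tbsp) × 2/5 ÷ 16 tbsp/cup × 127 g/cup ≈ 4.2 g
heavy cream: (2 tbsp + 2 tsp = 8/3 tbsp) × 2/5 ÷ 16 tbsp/cup × 238 g/cup ≈ 15.9 g
mashed banana: (2 tbsp + 1 tsp = 7/3 tbsp) × 2/5 ÷ 16 tbsp/cup × 232 g/cup ≈ 13.5 g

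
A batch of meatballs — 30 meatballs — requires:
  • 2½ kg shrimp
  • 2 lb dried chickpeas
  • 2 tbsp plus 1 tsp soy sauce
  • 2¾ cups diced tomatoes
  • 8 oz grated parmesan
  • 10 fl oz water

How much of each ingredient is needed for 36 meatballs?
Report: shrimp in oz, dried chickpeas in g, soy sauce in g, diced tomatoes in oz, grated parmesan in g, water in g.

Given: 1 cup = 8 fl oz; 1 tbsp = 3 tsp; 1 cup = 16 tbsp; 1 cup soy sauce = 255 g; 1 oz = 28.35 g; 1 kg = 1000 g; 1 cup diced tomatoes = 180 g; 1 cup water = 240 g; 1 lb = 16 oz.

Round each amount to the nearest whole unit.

shrimp: 106 oz; dried chickpeas: 1089 g; soy sauce: 45 g; diced tomatoes: 21 oz; grated parmesan: 272 g; water: 360 g

Scaling factor: 36/30 = 6/5 = 1.2.
shrimp: 2.5 kg × 6/5 × 1000 g/kg ÷ 28.35 g/oz ≈ 106 oz
dried chickpeas: 2 lb × 6/5 × 16 oz/lb × 28.35 g/oz ≈ 1089 g
soy sauce: (2 tbsp + 1 tsp = 7/3 tbsp) × 6/5 ÷ 16 tbsp/cup × 255 g/cup ≈ 45 g
diced tomatoes: 2.75 cup × 6/5 × 180 g/cup ÷ 28.35 g/oz ≈ 21 oz
grated parmesan: 8 oz × 6/5 × 28.35 g/oz ≈ 272 g
water: 10 fl oz × 6/5 ÷ 8 fl oz/cup × 240 g/cup = 360 g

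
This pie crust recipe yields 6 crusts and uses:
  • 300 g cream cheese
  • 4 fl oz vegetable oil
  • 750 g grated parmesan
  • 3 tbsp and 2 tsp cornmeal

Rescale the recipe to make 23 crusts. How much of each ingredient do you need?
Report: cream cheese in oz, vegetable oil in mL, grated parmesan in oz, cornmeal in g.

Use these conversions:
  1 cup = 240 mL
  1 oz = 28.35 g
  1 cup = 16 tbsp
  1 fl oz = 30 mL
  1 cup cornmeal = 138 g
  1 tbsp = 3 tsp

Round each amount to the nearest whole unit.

cream cheese: 41 oz; vegetable oil: 460 mL; grated parmesan: 101 oz; cornmeal: 121 g

Scaling factor: 23/6.
cream cheese: 300 g × 23/6 ÷ 28.35 g/oz ≈ 41 oz
vegetable oil: 4 fl oz × 23/6 × 30 mL/fl oz = 460 mL
grated parmesan: 750 g × 23/6 ÷ 28.35 g/oz ≈ 101 oz
cornmeal: (3 tbsp + 2 tsp = 11/3 tbsp) × 23/6 ÷ 16 tbsp/cup × 138 g/cup ≈ 121 g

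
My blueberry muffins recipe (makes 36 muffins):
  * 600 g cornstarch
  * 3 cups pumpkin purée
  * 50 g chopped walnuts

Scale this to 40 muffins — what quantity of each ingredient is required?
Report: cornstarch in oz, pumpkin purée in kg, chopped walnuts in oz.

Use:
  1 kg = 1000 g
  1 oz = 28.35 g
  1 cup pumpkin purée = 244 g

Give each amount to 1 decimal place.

Scaling factor: 40/36 = 10/9.
cornstarch: 600 g × 10/9 ÷ 28.35 g/oz ≈ 23.5 oz
pumpkin purée: 3 cup × 10/9 × 244 g/cup ÷ 1000 g/kg ≈ 0.8 kg
chopped walnuts: 50 g × 10/9 ÷ 28.35 g/oz ≈ 2.0 oz

cornstarch: 23.5 oz; pumpkin purée: 0.8 kg; chopped walnuts: 2.0 oz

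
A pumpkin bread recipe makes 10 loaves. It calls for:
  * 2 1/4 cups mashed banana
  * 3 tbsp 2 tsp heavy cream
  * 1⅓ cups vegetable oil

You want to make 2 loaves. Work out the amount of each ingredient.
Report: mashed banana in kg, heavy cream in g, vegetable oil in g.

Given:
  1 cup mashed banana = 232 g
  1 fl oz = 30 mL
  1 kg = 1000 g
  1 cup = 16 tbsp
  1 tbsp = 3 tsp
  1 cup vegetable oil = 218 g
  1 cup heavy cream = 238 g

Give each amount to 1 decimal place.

Scaling factor: 2/10 = 1/5 = 0.2.
mashed banana: 2.25 cup × 1/5 × 232 g/cup ÷ 1000 g/kg ≈ 0.1 kg
heavy cream: (3 tbsp + 2 tsp = 11/3 tbsp) × 1/5 ÷ 16 tbsp/cup × 238 g/cup ≈ 10.9 g
vegetable oil: 4/3 cup × 1/5 × 218 g/cup ≈ 58.1 g

mashed banana: 0.1 kg; heavy cream: 10.9 g; vegetable oil: 58.1 g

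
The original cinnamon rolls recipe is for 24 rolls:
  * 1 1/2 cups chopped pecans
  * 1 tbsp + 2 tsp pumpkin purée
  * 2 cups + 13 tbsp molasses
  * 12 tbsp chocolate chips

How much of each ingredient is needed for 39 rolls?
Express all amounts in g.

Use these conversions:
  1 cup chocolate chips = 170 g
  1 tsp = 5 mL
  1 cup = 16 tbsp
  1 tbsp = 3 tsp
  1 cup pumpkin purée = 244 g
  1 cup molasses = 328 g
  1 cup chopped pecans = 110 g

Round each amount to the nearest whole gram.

Scaling factor: 39/24 = 13/8 = 1.625.
chopped pecans: 1.5 cup × 13/8 × 110 g/cup ≈ 268 g
pumpkin purée: (1 tbsp + 2 tsp = 5/3 tbsp) × 13/8 ÷ 16 tbsp/cup × 244 g/cup ≈ 41 g
molasses: (2 cup + 13 tbsp = 2.8125 cup) × 13/8 × 328 g/cup ≈ 1499 g
chocolate chips: 12 tbsp × 13/8 ÷ 16 tbsp/cup × 170 g/cup ≈ 207 g

chopped pecans: 268 g; pumpkin purée: 41 g; molasses: 1499 g; chocolate chips: 207 g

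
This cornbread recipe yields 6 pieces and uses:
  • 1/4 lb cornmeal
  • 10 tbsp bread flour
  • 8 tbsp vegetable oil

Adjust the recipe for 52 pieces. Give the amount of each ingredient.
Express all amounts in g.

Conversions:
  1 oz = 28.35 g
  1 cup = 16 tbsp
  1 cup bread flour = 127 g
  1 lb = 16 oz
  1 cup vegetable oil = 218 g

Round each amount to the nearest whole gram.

cornmeal: 983 g; bread flour: 688 g; vegetable oil: 945 g

Scaling factor: 52/6 = 26/3.
cornmeal: 0.25 lb × 26/3 × 16 oz/lb × 28.35 g/oz ≈ 983 g
bread flour: 10 tbsp × 26/3 ÷ 16 tbsp/cup × 127 g/cup ≈ 688 g
vegetable oil: 8 tbsp × 26/3 ÷ 16 tbsp/cup × 218 g/cup ≈ 945 g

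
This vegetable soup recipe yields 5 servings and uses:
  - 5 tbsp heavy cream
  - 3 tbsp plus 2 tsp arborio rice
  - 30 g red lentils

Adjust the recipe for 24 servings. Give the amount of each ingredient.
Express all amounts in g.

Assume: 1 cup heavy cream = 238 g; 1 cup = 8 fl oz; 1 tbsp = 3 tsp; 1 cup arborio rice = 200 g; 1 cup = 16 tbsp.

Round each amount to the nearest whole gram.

heavy cream: 357 g; arborio rice: 220 g; red lentils: 144 g

Scaling factor: 24/5 = 4.8.
heavy cream: 5 tbsp × 24/5 ÷ 16 tbsp/cup × 238 g/cup = 357 g
arborio rice: (3 tbsp + 2 tsp = 11/3 tbsp) × 24/5 ÷ 16 tbsp/cup × 200 g/cup = 220 g
red lentils: 30 g × 24/5 = 144 g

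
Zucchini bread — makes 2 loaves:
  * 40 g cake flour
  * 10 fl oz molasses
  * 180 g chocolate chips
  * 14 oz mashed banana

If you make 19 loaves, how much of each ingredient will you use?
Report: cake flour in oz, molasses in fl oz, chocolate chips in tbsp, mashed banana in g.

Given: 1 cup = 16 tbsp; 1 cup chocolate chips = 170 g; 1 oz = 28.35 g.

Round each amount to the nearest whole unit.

cake flour: 13 oz; molasses: 95 fl oz; chocolate chips: 161 tbsp; mashed banana: 3771 g

Scaling factor: 19/2 = 9.5.
cake flour: 40 g × 19/2 ÷ 28.35 g/oz ≈ 13 oz
molasses: 10 fl oz × 19/2 = 95 fl oz
chocolate chips: 180 g × 19/2 ÷ 170 g/cup × 16 tbsp/cup ≈ 161 tbsp
mashed banana: 14 oz × 19/2 × 28.35 g/oz ≈ 3771 g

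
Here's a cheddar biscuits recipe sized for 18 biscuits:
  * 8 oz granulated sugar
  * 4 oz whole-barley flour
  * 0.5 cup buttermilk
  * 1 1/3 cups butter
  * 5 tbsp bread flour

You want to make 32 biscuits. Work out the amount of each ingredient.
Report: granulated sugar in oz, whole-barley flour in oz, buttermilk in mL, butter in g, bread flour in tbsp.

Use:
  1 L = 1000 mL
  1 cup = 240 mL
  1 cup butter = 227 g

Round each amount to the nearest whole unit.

Scaling factor: 32/18 = 16/9.
granulated sugar: 8 oz × 16/9 ≈ 14 oz
whole-barley flour: 4 oz × 16/9 ≈ 7 oz
buttermilk: 0.5 cup × 16/9 × 240 mL/cup ≈ 213 mL
butter: 4/3 cup × 16/9 × 227 g/cup ≈ 538 g
bread flour: 5 tbsp × 16/9 ≈ 9 tbsp

granulated sugar: 14 oz; whole-barley flour: 7 oz; buttermilk: 213 mL; butter: 538 g; bread flour: 9 tbsp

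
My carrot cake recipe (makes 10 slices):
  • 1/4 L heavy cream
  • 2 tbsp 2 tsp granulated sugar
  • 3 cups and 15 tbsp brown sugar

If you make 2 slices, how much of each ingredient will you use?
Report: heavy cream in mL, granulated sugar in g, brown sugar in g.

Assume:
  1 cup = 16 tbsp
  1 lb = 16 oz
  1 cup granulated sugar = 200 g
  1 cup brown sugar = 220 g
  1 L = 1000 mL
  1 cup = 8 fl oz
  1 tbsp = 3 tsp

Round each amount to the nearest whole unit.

Scaling factor: 2/10 = 1/5 = 0.2.
heavy cream: 0.25 L × 1/5 × 1000 mL/L = 50 mL
granulated sugar: (2 tbsp + 2 tsp = 8/3 tbsp) × 1/5 ÷ 16 tbsp/cup × 200 g/cup ≈ 7 g
brown sugar: (3 cup + 15 tbsp = 3.9375 cup) × 1/5 × 220 g/cup ≈ 173 g

heavy cream: 50 mL; granulated sugar: 7 g; brown sugar: 173 g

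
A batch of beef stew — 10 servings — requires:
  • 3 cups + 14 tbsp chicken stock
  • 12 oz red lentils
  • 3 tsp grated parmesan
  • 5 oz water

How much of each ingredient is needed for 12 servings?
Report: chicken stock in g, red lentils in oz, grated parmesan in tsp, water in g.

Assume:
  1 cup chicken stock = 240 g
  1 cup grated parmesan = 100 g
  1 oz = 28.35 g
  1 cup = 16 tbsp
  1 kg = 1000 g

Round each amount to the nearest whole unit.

chicken stock: 1116 g; red lentils: 14 oz; grated parmesan: 4 tsp; water: 170 g

Scaling factor: 12/10 = 6/5 = 1.2.
chicken stock: (3 cup + 14 tbsp = 3.875 cup) × 6/5 × 240 g/cup = 1116 g
red lentils: 12 oz × 6/5 ≈ 14 oz
grated parmesan: 3 tsp × 6/5 ≈ 4 tsp
water: 5 oz × 6/5 × 28.35 g/oz ≈ 170 g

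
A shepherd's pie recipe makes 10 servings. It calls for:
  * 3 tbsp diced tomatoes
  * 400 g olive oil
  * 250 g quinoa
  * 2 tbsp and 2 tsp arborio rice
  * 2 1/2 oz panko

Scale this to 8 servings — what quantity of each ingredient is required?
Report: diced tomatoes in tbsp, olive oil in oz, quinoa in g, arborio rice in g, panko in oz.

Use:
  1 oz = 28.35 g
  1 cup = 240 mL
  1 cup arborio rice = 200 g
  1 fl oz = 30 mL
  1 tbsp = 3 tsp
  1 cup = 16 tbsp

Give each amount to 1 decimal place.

diced tomatoes: 2.4 tbsp; olive oil: 11.3 oz; quinoa: 200.0 g; arborio rice: 26.7 g; panko: 2.0 oz

Scaling factor: 8/10 = 4/5 = 0.8.
diced tomatoes: 3 tbsp × 4/5 = 2.4 tbsp
olive oil: 400 g × 4/5 ÷ 28.35 g/oz ≈ 11.3 oz
quinoa: 250 g × 4/5 = 200.0 g
arborio rice: (2 tbsp + 2 tsp = 8/3 tbsp) × 4/5 ÷ 16 tbsp/cup × 200 g/cup ≈ 26.7 g
panko: 2.5 oz × 4/5 = 2.0 oz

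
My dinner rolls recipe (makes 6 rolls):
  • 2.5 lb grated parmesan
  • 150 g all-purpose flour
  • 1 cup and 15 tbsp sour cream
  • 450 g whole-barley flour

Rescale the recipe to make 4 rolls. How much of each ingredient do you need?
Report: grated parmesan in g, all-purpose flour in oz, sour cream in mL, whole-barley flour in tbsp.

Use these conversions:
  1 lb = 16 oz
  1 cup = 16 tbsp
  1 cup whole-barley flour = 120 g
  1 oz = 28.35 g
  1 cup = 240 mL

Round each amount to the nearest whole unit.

grated parmesan: 756 g; all-purpose flour: 4 oz; sour cream: 310 mL; whole-barley flour: 40 tbsp

Scaling factor: 4/6 = 2/3.
grated parmesan: 2.5 lb × 2/3 × 16 oz/lb × 28.35 g/oz = 756 g
all-purpose flour: 150 g × 2/3 ÷ 28.35 g/oz ≈ 4 oz
sour cream: (1 cup + 15 tbsp = 1.9375 cup) × 2/3 × 240 mL/cup = 310 mL
whole-barley flour: 450 g × 2/3 ÷ 120 g/cup × 16 tbsp/cup = 40 tbsp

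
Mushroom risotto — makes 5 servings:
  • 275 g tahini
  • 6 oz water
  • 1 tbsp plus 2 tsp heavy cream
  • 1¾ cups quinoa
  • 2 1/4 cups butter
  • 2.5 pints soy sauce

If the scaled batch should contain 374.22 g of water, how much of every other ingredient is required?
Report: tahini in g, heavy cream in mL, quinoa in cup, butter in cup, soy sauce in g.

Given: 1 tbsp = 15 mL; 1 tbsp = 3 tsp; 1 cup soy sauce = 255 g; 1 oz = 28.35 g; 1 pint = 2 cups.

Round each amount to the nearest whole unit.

tahini: 605 g; heavy cream: 55 mL; quinoa: 4 cup; butter: 5 cup; soy sauce: 2805 g

The original recipe has 170.1 g of water, so the scaling factor is 374.22 ÷ 170.1 = 11/5 = 2.2.
tahini: 275 g × 11/5 = 605 g
heavy cream: (1 tbsp + 2 tsp = 5/3 tbsp) × 11/5 × 15 mL/tbsp = 55 mL
quinoa: 1.75 cup × 11/5 ≈ 4 cup
butter: 2.25 cup × 11/5 ≈ 5 cup
soy sauce: 2.5 pint × 11/5 × 2 cup/pint × 255 g/cup = 2805 g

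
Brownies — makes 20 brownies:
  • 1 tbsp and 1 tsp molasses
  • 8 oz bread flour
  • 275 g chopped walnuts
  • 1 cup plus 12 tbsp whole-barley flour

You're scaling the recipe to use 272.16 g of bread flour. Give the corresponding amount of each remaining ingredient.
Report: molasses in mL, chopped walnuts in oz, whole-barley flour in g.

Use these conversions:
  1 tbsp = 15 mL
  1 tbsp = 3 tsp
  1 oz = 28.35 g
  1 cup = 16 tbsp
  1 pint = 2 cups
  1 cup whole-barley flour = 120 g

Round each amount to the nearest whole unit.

molasses: 24 mL; chopped walnuts: 12 oz; whole-barley flour: 252 g

The original recipe has 226.8 g of bread flour, so the scaling factor is 272.16 ÷ 226.8 = 6/5 = 1.2.
molasses: (1 tbsp + 1 tsp = 4/3 tbsp) × 6/5 × 15 mL/tbsp = 24 mL
chopped walnuts: 275 g × 6/5 ÷ 28.35 g/oz ≈ 12 oz
whole-barley flour: (1 cup + 12 tbsp = 1.75 cup) × 6/5 × 120 g/cup = 252 g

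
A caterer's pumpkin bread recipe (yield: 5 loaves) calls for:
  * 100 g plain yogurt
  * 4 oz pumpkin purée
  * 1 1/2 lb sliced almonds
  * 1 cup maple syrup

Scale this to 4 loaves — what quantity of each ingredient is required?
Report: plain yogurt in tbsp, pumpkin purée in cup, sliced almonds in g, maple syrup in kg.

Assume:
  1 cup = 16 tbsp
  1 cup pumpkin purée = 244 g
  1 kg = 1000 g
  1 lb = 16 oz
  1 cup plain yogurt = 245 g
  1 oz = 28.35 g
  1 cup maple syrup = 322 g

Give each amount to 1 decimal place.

plain yogurt: 5.2 tbsp; pumpkin purée: 0.4 cup; sliced almonds: 544.3 g; maple syrup: 0.3 kg

Scaling factor: 4/5 = 0.8.
plain yogurt: 100 g × 4/5 ÷ 245 g/cup × 16 tbsp/cup ≈ 5.2 tbsp
pumpkin purée: 4 oz × 4/5 × 28.35 g/oz ÷ 244 g/cup ≈ 0.4 cup
sliced almonds: 1.5 lb × 4/5 × 16 oz/lb × 28.35 g/oz ≈ 544.3 g
maple syrup: 1 cup × 4/5 × 322 g/cup ÷ 1000 g/kg ≈ 0.3 kg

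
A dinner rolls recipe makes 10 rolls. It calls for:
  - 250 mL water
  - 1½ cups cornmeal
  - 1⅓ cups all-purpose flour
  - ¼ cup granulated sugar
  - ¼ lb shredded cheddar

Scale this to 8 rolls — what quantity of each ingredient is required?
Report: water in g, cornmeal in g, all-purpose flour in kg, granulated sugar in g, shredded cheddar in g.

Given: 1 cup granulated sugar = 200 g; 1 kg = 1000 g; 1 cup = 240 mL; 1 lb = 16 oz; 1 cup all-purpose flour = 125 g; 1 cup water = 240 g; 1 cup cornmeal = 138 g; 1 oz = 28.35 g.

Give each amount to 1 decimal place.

water: 200.0 g; cornmeal: 165.6 g; all-purpose flour: 0.1 kg; granulated sugar: 40.0 g; shredded cheddar: 90.7 g

Scaling factor: 8/10 = 4/5 = 0.8.
water: 250 mL × 4/5 ÷ 240 mL/cup × 240 g/cup = 200.0 g
cornmeal: 1.5 cup × 4/5 × 138 g/cup = 165.6 g
all-purpose flour: 4/3 cup × 4/5 × 125 g/cup ÷ 1000 g/kg ≈ 0.1 kg
granulated sugar: 0.25 cup × 4/5 × 200 g/cup = 40.0 g
shredded cheddar: 0.25 lb × 4/5 × 16 oz/lb × 28.35 g/oz ≈ 90.7 g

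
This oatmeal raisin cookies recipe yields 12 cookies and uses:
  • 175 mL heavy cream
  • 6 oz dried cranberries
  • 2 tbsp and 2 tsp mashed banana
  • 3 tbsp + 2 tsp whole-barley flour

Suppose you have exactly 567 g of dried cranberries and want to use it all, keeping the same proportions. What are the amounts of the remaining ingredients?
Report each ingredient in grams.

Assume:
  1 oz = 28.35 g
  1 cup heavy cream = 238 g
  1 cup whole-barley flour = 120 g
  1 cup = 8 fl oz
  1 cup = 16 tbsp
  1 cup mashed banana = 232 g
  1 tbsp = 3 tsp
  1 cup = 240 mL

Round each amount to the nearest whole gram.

heavy cream: 578 g; mashed banana: 129 g; whole-barley flour: 92 g

The original recipe has 170.1 g of dried cranberries, so the scaling factor is 567 ÷ 170.1 = 10/3.
heavy cream: 175 mL × 10/3 ÷ 240 mL/cup × 238 g/cup ≈ 578 g
mashed banana: (2 tbsp + 2 tsp = 8/3 tbsp) × 10/3 ÷ 16 tbsp/cup × 232 g/cup ≈ 129 g
whole-barley flour: (3 tbsp + 2 tsp = 11/3 tbsp) × 10/3 ÷ 16 tbsp/cup × 120 g/cup ≈ 92 g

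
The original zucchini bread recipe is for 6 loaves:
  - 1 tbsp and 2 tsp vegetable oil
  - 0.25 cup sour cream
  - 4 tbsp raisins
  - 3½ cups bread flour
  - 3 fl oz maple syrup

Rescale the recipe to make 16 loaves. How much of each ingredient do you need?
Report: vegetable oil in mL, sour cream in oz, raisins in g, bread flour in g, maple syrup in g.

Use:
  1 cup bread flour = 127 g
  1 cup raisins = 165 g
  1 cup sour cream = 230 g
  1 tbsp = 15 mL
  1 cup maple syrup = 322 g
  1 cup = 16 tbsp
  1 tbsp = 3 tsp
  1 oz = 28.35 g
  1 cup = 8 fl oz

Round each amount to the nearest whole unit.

vegetable oil: 67 mL; sour cream: 5 oz; raisins: 110 g; bread flour: 1185 g; maple syrup: 322 g

Scaling factor: 16/6 = 8/3.
vegetable oil: (1 tbsp + 2 tsp = 5/3 tbsp) × 8/3 × 15 mL/tbsp ≈ 67 mL
sour cream: 0.25 cup × 8/3 × 230 g/cup ÷ 28.35 g/oz ≈ 5 oz
raisins: 4 tbsp × 8/3 ÷ 16 tbsp/cup × 165 g/cup = 110 g
bread flour: 3.5 cup × 8/3 × 127 g/cup ≈ 1185 g
maple syrup: 3 fl oz × 8/3 ÷ 8 fl oz/cup × 322 g/cup = 322 g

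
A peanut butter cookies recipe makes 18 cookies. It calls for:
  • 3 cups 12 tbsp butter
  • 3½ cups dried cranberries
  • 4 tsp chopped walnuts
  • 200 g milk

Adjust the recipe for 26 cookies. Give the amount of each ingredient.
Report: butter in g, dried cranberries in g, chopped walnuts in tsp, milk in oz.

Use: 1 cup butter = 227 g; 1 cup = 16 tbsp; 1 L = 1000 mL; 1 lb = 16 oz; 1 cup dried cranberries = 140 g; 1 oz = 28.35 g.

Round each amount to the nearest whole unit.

butter: 1230 g; dried cranberries: 708 g; chopped walnuts: 6 tsp; milk: 10 oz

Scaling factor: 26/18 = 13/9.
butter: (3 cup + 12 tbsp = 3.75 cup) × 13/9 × 227 g/cup ≈ 1230 g
dried cranberries: 3.5 cup × 13/9 × 140 g/cup ≈ 708 g
chopped walnuts: 4 tsp × 13/9 ≈ 6 tsp
milk: 200 g × 13/9 ÷ 28.35 g/oz ≈ 10 oz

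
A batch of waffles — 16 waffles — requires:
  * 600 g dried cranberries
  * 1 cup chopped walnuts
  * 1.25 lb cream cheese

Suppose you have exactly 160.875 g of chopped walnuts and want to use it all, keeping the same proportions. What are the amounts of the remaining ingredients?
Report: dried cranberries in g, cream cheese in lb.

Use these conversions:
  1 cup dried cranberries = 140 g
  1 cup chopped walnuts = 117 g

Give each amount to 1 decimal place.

dried cranberries: 825.0 g; cream cheese: 1.7 lb

The original recipe has 117 g of chopped walnuts, so the scaling factor is 160.875 ÷ 117 = 11/8 = 1.375.
dried cranberries: 600 g × 11/8 = 825.0 g
cream cheese: 1.25 lb × 11/8 ≈ 1.7 lb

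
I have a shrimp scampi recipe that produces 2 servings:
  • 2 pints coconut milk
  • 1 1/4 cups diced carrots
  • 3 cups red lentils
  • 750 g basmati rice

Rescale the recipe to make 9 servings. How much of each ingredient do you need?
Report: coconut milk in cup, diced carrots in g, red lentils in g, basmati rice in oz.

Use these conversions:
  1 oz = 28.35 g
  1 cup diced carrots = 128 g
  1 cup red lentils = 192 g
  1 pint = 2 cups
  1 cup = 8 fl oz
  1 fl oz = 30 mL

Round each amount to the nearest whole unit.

coconut milk: 18 cup; diced carrots: 720 g; red lentils: 2592 g; basmati rice: 119 oz

Scaling factor: 9/2 = 4.5.
coconut milk: 2 pint × 9/2 × 2 cup/pint = 18 cup
diced carrots: 1.25 cup × 9/2 × 128 g/cup = 720 g
red lentils: 3 cup × 9/2 × 192 g/cup = 2592 g
basmati rice: 750 g × 9/2 ÷ 28.35 g/oz ≈ 119 oz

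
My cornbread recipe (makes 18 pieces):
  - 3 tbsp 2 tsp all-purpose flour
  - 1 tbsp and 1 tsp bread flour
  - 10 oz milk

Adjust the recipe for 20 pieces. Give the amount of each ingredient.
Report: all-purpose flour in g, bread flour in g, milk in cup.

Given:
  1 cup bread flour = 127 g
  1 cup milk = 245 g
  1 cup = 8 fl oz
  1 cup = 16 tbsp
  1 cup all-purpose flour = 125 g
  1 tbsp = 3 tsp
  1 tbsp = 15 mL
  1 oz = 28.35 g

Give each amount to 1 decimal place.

Scaling factor: 20/18 = 10/9.
all-purpose flour: (3 tbsp + 2 tsp = 11/3 tbsp) × 10/9 ÷ 16 tbsp/cup × 125 g/cup ≈ 31.8 g
bread flour: (1 tbsp + 1 tsp = 4/3 tbsp) × 10/9 ÷ 16 tbsp/cup × 127 g/cup ≈ 11.8 g
milk: 10 oz × 10/9 × 28.35 g/oz ÷ 245 g/cup ≈ 1.3 cup

all-purpose flour: 31.8 g; bread flour: 11.8 g; milk: 1.3 cup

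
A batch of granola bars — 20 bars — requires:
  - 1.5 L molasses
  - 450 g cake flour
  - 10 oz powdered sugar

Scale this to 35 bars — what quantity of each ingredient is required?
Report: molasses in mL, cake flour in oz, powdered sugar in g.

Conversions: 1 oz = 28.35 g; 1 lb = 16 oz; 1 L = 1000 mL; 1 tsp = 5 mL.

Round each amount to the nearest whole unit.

molasses: 2625 mL; cake flour: 28 oz; powdered sugar: 496 g

Scaling factor: 35/20 = 7/4 = 1.75.
molasses: 1.5 L × 7/4 × 1000 mL/L = 2625 mL
cake flour: 450 g × 7/4 ÷ 28.35 g/oz ≈ 28 oz
powdered sugar: 10 oz × 7/4 × 28.35 g/oz ≈ 496 g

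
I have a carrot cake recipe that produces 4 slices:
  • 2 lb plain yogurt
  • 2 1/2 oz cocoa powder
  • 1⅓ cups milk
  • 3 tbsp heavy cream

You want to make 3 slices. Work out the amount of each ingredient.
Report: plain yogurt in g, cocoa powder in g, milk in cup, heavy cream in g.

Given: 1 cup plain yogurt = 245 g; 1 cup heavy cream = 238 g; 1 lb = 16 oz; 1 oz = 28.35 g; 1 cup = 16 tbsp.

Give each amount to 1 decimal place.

plain yogurt: 680.4 g; cocoa powder: 53.2 g; milk: 1.0 cup; heavy cream: 33.5 g

Scaling factor: 3/4 = 0.75.
plain yogurt: 2 lb × 3/4 × 16 oz/lb × 28.35 g/oz = 680.4 g
cocoa powder: 2.5 oz × 3/4 × 28.35 g/oz ≈ 53.2 g
milk: 4/3 cup × 3/4 = 1.0 cup
heavy cream: 3 tbsp × 3/4 ÷ 16 tbsp/cup × 238 g/cup ≈ 33.5 g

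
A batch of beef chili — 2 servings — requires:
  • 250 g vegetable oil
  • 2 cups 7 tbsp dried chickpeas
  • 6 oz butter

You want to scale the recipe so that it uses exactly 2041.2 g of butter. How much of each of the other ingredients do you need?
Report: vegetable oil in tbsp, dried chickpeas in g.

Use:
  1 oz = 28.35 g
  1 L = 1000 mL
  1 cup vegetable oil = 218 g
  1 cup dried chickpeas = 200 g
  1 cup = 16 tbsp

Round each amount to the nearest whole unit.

The original recipe has 170.1 g of butter, so the scaling factor is 2041.2 ÷ 170.1 = 12.
vegetable oil: 250 g × 12 ÷ 218 g/cup × 16 tbsp/cup ≈ 220 tbsp
dried chickpeas: (2 cup + 7 tbsp = 2.4375 cup) × 12 × 200 g/cup = 5850 g

vegetable oil: 220 tbsp; dried chickpeas: 5850 g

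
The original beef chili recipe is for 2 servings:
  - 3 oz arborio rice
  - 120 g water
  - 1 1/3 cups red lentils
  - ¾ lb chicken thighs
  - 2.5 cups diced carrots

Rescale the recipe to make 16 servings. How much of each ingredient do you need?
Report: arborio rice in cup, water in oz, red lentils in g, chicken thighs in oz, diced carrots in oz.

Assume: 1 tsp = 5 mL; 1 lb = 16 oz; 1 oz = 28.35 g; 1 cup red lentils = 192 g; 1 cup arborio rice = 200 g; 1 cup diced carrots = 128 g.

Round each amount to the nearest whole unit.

Scaling factor: 16/2 = 8.
arborio rice: 3 oz × 8 × 28.35 g/oz ÷ 200 g/cup ≈ 3 cup
water: 120 g × 8 ÷ 28.35 g/oz ≈ 34 oz
red lentils: 4/3 cup × 8 × 192 g/cup = 2048 g
chicken thighs: 0.75 lb × 8 × 16 oz/lb = 96 oz
diced carrots: 2.5 cup × 8 × 128 g/cup ÷ 28.35 g/oz ≈ 90 oz

arborio rice: 3 cup; water: 34 oz; red lentils: 2048 g; chicken thighs: 96 oz; diced carrots: 90 oz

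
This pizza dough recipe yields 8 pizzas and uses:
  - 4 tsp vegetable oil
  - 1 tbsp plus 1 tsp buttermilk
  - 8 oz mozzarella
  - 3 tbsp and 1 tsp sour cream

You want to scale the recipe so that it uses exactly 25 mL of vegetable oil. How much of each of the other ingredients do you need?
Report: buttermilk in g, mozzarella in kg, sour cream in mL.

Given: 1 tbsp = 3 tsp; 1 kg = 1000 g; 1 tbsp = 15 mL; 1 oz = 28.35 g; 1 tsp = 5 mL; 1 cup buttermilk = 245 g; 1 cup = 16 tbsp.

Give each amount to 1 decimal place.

buttermilk: 25.5 g; mozzarella: 0.3 kg; sour cream: 62.5 mL

The original recipe has 20 mL of vegetable oil, so the scaling factor is 25 ÷ 20 = 5/4 = 1.25.
buttermilk: (1 tbsp + 1 tsp = 4/3 tbsp) × 5/4 ÷ 16 tbsp/cup × 245 g/cup ≈ 25.5 g
mozzarella: 8 oz × 5/4 × 28.35 g/oz ÷ 1000 g/kg ≈ 0.3 kg
sour cream: (3 tbsp + 1 tsp = 10/3 tbsp) × 5/4 × 15 mL/tbsp = 62.5 mL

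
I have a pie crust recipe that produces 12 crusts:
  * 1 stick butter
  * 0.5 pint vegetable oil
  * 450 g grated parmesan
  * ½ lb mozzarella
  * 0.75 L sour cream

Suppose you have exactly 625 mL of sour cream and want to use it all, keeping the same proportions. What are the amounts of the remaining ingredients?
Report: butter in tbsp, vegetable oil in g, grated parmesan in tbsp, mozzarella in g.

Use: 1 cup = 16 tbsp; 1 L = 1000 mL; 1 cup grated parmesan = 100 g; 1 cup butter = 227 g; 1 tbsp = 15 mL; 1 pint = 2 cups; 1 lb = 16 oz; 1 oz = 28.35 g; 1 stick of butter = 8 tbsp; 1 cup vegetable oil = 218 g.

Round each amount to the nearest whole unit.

The original recipe has 750 mL of sour cream, so the scaling factor is 625 ÷ 750 = 5/6.
butter: 1 stick × 5/6 × 8 tbsp/stick ≈ 7 tbsp
vegetable oil: 0.5 pint × 5/6 × 2 cup/pint × 218 g/cup ≈ 182 g
grated parmesan: 450 g × 5/6 ÷ 100 g/cup × 16 tbsp/cup = 60 tbsp
mozzarella: 0.5 lb × 5/6 × 16 oz/lb × 28.35 g/oz = 189 g

butter: 7 tbsp; vegetable oil: 182 g; grated parmesan: 60 tbsp; mozzarella: 189 g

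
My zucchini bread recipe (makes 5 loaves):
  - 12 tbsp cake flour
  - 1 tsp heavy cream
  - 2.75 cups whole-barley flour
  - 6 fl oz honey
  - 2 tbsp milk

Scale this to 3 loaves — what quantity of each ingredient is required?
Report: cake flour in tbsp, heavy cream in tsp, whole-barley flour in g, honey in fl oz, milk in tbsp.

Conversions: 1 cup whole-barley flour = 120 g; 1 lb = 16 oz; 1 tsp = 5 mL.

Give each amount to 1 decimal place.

Scaling factor: 3/5 = 0.6.
cake flour: 12 tbsp × 3/5 = 7.2 tbsp
heavy cream: 1 tsp × 3/5 = 0.6 tsp
whole-barley flour: 2.75 cup × 3/5 × 120 g/cup = 198.0 g
honey: 6 fl oz × 3/5 = 3.6 fl oz
milk: 2 tbsp × 3/5 = 1.2 tbsp

cake flour: 7.2 tbsp; heavy cream: 0.6 tsp; whole-barley flour: 198.0 g; honey: 3.6 fl oz; milk: 1.2 tbsp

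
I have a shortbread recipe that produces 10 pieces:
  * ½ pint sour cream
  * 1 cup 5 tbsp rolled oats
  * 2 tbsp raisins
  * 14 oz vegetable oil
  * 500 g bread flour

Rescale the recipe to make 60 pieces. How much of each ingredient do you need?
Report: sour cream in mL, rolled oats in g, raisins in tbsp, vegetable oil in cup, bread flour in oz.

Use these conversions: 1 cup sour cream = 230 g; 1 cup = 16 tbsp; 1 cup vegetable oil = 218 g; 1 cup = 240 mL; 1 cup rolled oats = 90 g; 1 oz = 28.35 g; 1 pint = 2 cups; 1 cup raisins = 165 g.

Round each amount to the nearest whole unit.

Scaling factor: 60/10 = 6.
sour cream: 0.5 pint × 6 × 2 cup/pint × 240 mL/cup = 1440 mL
rolled oats: (1 cup + 5 tbsp = 1.3125 cup) × 6 × 90 g/cup ≈ 709 g
raisins: 2 tbsp × 6 = 12 tbsp
vegetable oil: 14 oz × 6 × 28.35 g/oz ÷ 218 g/cup ≈ 11 cup
bread flour: 500 g × 6 ÷ 28.35 g/oz ≈ 106 oz

sour cream: 1440 mL; rolled oats: 709 g; raisins: 12 tbsp; vegetable oil: 11 cup; bread flour: 106 oz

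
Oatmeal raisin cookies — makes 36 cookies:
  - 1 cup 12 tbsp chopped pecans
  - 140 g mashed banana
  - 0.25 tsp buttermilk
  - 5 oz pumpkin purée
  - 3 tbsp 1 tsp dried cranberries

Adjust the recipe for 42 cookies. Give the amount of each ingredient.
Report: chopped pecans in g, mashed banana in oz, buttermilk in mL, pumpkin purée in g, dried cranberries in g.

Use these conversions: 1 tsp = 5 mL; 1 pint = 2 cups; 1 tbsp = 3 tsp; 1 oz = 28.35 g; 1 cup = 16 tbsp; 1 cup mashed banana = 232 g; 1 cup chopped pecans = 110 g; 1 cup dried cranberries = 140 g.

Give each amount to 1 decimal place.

Scaling factor: 42/36 = 7/6.
chopped pecans: (1 cup + 12 tbsp = 1.75 cup) × 7/6 × 110 g/cup ≈ 224.6 g
mashed banana: 140 g × 7/6 ÷ 28.35 g/oz ≈ 5.8 oz
buttermilk: 0.25 tsp × 7/6 × 5 mL/tsp ≈ 1.5 mL
pumpkin purée: 5 oz × 7/6 × 28.35 g/oz ≈ 165.4 g
dried cranberries: (3 tbsp + 1 tsp = 10/3 tbsp) × 7/6 ÷ 16 tbsp/cup × 140 g/cup ≈ 34.0 g

chopped pecans: 224.6 g; mashed banana: 5.8 oz; buttermilk: 1.5 mL; pumpkin purée: 165.4 g; dried cranberries: 34.0 g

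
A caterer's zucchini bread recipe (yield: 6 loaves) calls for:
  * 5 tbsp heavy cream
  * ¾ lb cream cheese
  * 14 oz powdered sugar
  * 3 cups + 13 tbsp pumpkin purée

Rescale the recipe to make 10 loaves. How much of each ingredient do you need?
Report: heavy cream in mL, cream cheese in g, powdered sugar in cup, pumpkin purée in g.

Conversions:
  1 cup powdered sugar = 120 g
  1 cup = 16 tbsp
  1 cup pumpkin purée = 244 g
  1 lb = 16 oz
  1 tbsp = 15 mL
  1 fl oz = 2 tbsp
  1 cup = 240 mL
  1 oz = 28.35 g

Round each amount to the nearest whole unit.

Scaling factor: 10/6 = 5/3.
heavy cream: 5 tbsp × 5/3 × 15 mL/tbsp = 125 mL
cream cheese: 0.75 lb × 5/3 × 16 oz/lb × 28.35 g/oz = 567 g
powdered sugar: 14 oz × 5/3 × 28.35 g/oz ÷ 120 g/cup ≈ 6 cup
pumpkin purée: (3 cup + 13 tbsp = 3.8125 cup) × 5/3 × 244 g/cup ≈ 1550 g

heavy cream: 125 mL; cream cheese: 567 g; powdered sugar: 6 cup; pumpkin purée: 1550 g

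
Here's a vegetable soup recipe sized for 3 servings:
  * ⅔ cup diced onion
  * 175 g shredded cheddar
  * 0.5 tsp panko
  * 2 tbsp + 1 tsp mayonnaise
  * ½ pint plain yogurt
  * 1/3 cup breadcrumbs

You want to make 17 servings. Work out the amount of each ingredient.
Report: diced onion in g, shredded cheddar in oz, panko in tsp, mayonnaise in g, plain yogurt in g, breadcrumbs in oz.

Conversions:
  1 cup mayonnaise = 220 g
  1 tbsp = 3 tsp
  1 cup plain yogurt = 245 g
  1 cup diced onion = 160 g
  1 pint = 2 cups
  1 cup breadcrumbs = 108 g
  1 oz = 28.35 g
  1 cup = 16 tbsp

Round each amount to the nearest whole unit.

Scaling factor: 17/3.
diced onion: 2/3 cup × 17/3 × 160 g/cup ≈ 604 g
shredded cheddar: 175 g × 17/3 ÷ 28.35 g/oz ≈ 35 oz
panko: 0.5 tsp × 17/3 ≈ 3 tsp
mayonnaise: (2 tbsp + 1 tsp = 7/3 tbsp) × 17/3 ÷ 16 tbsp/cup × 220 g/cup ≈ 182 g
plain yogurt: 0.5 pint × 17/3 × 2 cup/pint × 245 g/cup ≈ 1388 g
breadcrumbs: 1/3 cup × 17/3 × 108 g/cup ÷ 28.35 g/oz ≈ 7 oz

diced onion: 604 g; shredded cheddar: 35 oz; panko: 3 tsp; mayonnaise: 182 g; plain yogurt: 1388 g; breadcrumbs: 7 oz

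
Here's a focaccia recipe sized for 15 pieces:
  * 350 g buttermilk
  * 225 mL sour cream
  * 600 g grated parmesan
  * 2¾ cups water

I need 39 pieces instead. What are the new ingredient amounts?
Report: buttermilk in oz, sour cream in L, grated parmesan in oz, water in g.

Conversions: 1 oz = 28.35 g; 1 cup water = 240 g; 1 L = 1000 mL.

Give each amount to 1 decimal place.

buttermilk: 32.1 oz; sour cream: 0.6 L; grated parmesan: 55.0 oz; water: 1716.0 g

Scaling factor: 39/15 = 13/5 = 2.6.
buttermilk: 350 g × 13/5 ÷ 28.35 g/oz ≈ 32.1 oz
sour cream: 225 mL × 13/5 ÷ 1000 mL/L ≈ 0.6 L
grated parmesan: 600 g × 13/5 ÷ 28.35 g/oz ≈ 55.0 oz
water: 2.75 cup × 13/5 × 240 g/cup = 1716.0 g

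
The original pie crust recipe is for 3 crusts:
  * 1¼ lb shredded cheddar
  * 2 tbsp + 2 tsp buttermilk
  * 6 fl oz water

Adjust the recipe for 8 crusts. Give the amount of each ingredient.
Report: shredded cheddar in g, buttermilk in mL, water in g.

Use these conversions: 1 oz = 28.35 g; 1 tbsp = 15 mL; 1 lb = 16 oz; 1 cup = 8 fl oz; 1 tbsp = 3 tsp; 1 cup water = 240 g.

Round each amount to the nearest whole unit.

Scaling factor: 8/3.
shredded cheddar: 1.25 lb × 8/3 × 16 oz/lb × 28.35 g/oz = 1512 g
buttermilk: (2 tbsp + 2 tsp = 8/3 tbsp) × 8/3 × 15 mL/tbsp ≈ 107 mL
water: 6 fl oz × 8/3 ÷ 8 fl oz/cup × 240 g/cup = 480 g

shredded cheddar: 1512 g; buttermilk: 107 mL; water: 480 g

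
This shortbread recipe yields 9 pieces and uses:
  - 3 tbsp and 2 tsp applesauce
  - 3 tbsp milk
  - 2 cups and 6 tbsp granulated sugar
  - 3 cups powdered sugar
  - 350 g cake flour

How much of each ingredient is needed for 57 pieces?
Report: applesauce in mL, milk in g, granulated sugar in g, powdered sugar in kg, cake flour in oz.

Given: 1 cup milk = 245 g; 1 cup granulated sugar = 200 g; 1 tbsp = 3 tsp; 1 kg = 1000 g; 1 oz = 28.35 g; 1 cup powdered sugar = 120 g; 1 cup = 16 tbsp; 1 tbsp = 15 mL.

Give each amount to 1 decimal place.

applesauce: 348.3 mL; milk: 290.9 g; granulated sugar: 3008.3 g; powdered sugar: 2.3 kg; cake flour: 78.2 oz

Scaling factor: 57/9 = 19/3.
applesauce: (3 tbsp + 2 tsp = 11/3 tbsp) × 19/3 × 15 mL/tbsp ≈ 348.3 mL
milk: 3 tbsp × 19/3 ÷ 16 tbsp/cup × 245 g/cup ≈ 290.9 g
granulated sugar: (2 cup + 6 tbsp = 2.375 cup) × 19/3 × 200 g/cup ≈ 3008.3 g
powdered sugar: 3 cup × 19/3 × 120 g/cup ÷ 1000 g/kg ≈ 2.3 kg
cake flour: 350 g × 19/3 ÷ 28.35 g/oz ≈ 78.2 oz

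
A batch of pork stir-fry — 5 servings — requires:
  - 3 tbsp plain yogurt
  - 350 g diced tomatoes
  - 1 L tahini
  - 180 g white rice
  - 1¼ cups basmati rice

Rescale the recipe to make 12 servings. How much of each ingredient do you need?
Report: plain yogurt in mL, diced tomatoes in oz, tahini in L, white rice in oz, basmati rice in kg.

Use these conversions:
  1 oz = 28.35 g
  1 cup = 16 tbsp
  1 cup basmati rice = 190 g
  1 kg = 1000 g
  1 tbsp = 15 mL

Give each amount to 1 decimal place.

Scaling factor: 12/5 = 2.4.
plain yogurt: 3 tbsp × 12/5 × 15 mL/tbsp = 108.0 mL
diced tomatoes: 350 g × 12/5 ÷ 28.35 g/oz ≈ 29.6 oz
tahini: 1 L × 12/5 = 2.4 L
white rice: 180 g × 12/5 ÷ 28.35 g/oz ≈ 15.2 oz
basmati rice: 1.25 cup × 12/5 × 190 g/cup ÷ 1000 g/kg ≈ 0.6 kg

plain yogurt: 108.0 mL; diced tomatoes: 29.6 oz; tahini: 2.4 L; white rice: 15.2 oz; basmati rice: 0.6 kg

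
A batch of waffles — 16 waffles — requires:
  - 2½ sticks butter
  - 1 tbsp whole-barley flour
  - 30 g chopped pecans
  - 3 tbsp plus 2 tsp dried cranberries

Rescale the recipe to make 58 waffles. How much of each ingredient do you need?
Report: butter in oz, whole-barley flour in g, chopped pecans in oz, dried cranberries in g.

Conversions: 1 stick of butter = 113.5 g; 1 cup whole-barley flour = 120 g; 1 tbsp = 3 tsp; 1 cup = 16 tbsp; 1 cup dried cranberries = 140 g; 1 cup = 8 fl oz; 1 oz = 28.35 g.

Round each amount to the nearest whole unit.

butter: 36 oz; whole-barley flour: 27 g; chopped pecans: 4 oz; dried cranberries: 116 g

Scaling factor: 58/16 = 29/8 = 3.625.
butter: 2.5 stick × 29/8 × 113.5 g/stick ÷ 28.35 g/oz ≈ 36 oz
whole-barley flour: 1 tbsp × 29/8 ÷ 16 tbsp/cup × 120 g/cup ≈ 27 g
chopped pecans: 30 g × 29/8 ÷ 28.35 g/oz ≈ 4 oz
dried cranberries: (3 tbsp + 2 tsp = 11/3 tbsp) × 29/8 ÷ 16 tbsp/cup × 140 g/cup ≈ 116 g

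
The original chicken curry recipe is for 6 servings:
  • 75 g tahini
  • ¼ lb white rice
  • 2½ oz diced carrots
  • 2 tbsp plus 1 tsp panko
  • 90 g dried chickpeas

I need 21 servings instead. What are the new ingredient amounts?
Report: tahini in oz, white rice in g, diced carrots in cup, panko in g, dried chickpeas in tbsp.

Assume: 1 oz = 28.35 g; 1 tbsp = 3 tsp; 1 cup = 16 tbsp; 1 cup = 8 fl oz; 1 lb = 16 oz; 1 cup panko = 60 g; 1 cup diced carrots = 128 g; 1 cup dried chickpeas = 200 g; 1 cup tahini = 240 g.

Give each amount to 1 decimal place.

tahini: 9.3 oz; white rice: 396.9 g; diced carrots: 1.9 cup; panko: 30.6 g; dried chickpeas: 25.2 tbsp

Scaling factor: 21/6 = 7/2 = 3.5.
tahini: 75 g × 7/2 ÷ 28.35 g/oz ≈ 9.3 oz
white rice: 0.25 lb × 7/2 × 16 oz/lb × 28.35 g/oz = 396.9 g
diced carrots: 2.5 oz × 7/2 × 28.35 g/oz ÷ 128 g/cup ≈ 1.9 cup
panko: (2 tbsp + 1 tsp = 7/3 tbsp) × 7/2 ÷ 16 tbsp/cup × 60 g/cup ≈ 30.6 g
dried chickpeas: 90 g × 7/2 ÷ 200 g/cup × 16 tbsp/cup = 25.2 tbsp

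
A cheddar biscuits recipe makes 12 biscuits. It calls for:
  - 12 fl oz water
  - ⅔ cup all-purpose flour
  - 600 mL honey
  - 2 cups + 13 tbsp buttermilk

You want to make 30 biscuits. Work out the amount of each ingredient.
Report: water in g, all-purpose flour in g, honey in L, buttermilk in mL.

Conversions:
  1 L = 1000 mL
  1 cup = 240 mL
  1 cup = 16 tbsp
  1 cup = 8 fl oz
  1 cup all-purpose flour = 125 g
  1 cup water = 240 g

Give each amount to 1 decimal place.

Scaling factor: 30/12 = 5/2 = 2.5.
water: 12 fl oz × 5/2 ÷ 8 fl oz/cup × 240 g/cup = 900.0 g
all-purpose flour: 2/3 cup × 5/2 × 125 g/cup ≈ 208.3 g
honey: 600 mL × 5/2 ÷ 1000 mL/L = 1.5 L
buttermilk: (2 cup + 13 tbsp = 2.8125 cup) × 5/2 × 240 mL/cup = 1687.5 mL

water: 900.0 g; all-purpose flour: 208.3 g; honey: 1.5 L; buttermilk: 1687.5 mL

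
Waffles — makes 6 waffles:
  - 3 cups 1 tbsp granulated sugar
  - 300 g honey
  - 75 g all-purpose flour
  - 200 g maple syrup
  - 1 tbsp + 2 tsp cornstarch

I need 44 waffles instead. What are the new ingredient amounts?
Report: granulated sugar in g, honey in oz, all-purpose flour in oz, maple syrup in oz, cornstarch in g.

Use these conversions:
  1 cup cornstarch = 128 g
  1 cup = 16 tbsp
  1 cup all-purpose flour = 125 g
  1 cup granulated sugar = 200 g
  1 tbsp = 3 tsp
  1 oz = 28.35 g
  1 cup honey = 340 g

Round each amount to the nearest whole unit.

Scaling factor: 44/6 = 22/3.
granulated sugar: (3 cup + 1 tbsp = 3.0625 cup) × 22/3 × 200 g/cup ≈ 4492 g
honey: 300 g × 22/3 ÷ 28.35 g/oz ≈ 78 oz
all-purpose flour: 75 g × 22/3 ÷ 28.35 g/oz ≈ 19 oz
maple syrup: 200 g × 22/3 ÷ 28.35 g/oz ≈ 52 oz
cornstarch: (1 tbsp + 2 tsp = 5/3 tbsp) × 22/3 ÷ 16 tbsp/cup × 128 g/cup ≈ 98 g

granulated sugar: 4492 g; honey: 78 oz; all-purpose flour: 19 oz; maple syrup: 52 oz; cornstarch: 98 g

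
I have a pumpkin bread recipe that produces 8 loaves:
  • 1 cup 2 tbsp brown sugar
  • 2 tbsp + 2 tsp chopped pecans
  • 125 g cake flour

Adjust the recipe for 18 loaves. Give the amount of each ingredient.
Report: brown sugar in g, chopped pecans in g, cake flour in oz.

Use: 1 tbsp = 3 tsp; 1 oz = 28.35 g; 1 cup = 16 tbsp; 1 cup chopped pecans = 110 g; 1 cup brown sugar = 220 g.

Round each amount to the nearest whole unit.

Scaling factor: 18/8 = 9/4 = 2.25.
brown sugar: (1 cup + 2 tbsp = 1.125 cup) × 9/4 × 220 g/cup ≈ 557 g
chopped pecans: (2 tbsp + 2 tsp = 8/3 tbsp) × 9/4 ÷ 16 tbsp/cup × 110 g/cup ≈ 41 g
cake flour: 125 g × 9/4 ÷ 28.35 g/oz ≈ 10 oz

brown sugar: 557 g; chopped pecans: 41 g; cake flour: 10 oz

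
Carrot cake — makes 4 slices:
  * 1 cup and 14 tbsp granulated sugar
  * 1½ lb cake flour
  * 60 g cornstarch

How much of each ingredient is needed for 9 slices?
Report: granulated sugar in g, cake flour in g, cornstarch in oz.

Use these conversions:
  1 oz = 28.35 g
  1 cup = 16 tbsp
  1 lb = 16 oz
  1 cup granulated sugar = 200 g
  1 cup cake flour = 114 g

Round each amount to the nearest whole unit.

granulated sugar: 844 g; cake flour: 1531 g; cornstarch: 5 oz

Scaling factor: 9/4 = 2.25.
granulated sugar: (1 cup + 14 tbsp = 1.875 cup) × 9/4 × 200 g/cup ≈ 844 g
cake flour: 1.5 lb × 9/4 × 16 oz/lb × 28.35 g/oz ≈ 1531 g
cornstarch: 60 g × 9/4 ÷ 28.35 g/oz ≈ 5 oz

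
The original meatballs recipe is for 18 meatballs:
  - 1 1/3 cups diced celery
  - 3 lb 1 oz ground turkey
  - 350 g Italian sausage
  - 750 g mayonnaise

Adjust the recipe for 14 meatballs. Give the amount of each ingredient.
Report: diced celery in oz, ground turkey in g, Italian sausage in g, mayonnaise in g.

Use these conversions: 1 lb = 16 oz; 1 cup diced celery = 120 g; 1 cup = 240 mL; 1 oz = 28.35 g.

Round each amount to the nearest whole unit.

diced celery: 4 oz; ground turkey: 1080 g; Italian sausage: 272 g; mayonnaise: 583 g

Scaling factor: 14/18 = 7/9.
diced celery: 4/3 cup × 7/9 × 120 g/cup ÷ 28.35 g/oz ≈ 4 oz
ground turkey: (3 lb + 1 oz = 3.0625 lb) × 7/9 × 16 oz/lb × 28.35 g/oz ≈ 1080 g
Italian sausage: 350 g × 7/9 ≈ 272 g
mayonnaise: 750 g × 7/9 ≈ 583 g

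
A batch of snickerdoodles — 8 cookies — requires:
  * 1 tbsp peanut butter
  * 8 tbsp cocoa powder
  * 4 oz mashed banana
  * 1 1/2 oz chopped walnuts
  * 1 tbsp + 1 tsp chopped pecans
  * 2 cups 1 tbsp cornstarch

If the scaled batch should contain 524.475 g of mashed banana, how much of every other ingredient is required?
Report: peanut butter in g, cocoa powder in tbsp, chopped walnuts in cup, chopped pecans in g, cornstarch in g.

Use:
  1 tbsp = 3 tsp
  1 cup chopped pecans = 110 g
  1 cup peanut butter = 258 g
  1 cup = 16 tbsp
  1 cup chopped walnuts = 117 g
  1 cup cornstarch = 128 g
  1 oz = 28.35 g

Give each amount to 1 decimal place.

The original recipe has 113.4 g of mashed banana, so the scaling factor is 524.475 ÷ 113.4 = 37/8 = 4.625.
peanut butter: 1 tbsp × 37/8 ÷ 16 tbsp/cup × 258 g/cup ≈ 74.6 g
cocoa powder: 8 tbsp × 37/8 = 37.0 tbsp
chopped walnuts: 1.5 oz × 37/8 × 28.35 g/oz ÷ 117 g/cup ≈ 1.7 cup
chopped pecans: (1 tbsp + 1 tsp = 4/3 tbsp) × 37/8 ÷ 16 tbsp/cup × 110 g/cup ≈ 42.4 g
cornstarch: (2 cup + 1 tbsp = 2.0625 cup) × 37/8 × 128 g/cup = 1221.0 g

peanut butter: 74.6 g; cocoa powder: 37.0 tbsp; chopped walnuts: 1.7 cup; chopped pecans: 42.4 g; cornstarch: 1221.0 g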